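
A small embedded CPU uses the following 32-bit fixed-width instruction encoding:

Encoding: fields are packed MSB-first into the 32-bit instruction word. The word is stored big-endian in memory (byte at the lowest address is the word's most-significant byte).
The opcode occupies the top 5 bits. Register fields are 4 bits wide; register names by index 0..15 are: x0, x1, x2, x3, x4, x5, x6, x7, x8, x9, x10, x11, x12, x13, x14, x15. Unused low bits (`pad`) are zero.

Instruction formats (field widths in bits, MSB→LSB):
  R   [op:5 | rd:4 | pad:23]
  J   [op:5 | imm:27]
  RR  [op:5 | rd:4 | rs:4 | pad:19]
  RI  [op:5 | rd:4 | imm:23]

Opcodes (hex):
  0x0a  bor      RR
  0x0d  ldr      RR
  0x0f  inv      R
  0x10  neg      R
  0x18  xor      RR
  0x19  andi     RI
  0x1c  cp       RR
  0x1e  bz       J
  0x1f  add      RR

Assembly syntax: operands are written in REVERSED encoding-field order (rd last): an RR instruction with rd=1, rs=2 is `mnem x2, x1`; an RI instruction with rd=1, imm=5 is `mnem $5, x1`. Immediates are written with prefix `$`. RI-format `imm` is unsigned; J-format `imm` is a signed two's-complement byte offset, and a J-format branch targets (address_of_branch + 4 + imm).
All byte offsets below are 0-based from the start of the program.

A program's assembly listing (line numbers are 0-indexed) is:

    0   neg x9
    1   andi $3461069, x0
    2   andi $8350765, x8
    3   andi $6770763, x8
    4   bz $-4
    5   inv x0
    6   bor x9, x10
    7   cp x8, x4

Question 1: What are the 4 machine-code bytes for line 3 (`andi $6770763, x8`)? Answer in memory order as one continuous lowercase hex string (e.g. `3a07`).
line 3 (andi): pack op=0x19:5|rd=8:4|imm=6770763:23 = 0xcc67504b; big→ cc 67 50 4b

cc67504b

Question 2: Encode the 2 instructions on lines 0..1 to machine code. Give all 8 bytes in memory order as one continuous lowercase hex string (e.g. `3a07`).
L0: neg op=0x10:5|rd=9:4|pad=0:23 ⇒ 0x84800000 ⇒ big 84 80 00 00
L1: andi op=0x19:5|rd=0:4|imm=3461069:23 ⇒ 0xc834cfcd ⇒ big c8 34 cf cd

84800000c834cfcd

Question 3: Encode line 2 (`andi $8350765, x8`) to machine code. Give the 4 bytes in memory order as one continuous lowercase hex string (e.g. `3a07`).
cc7f6c2d

L2: andi op=0x19:5|rd=8:4|imm=8350765:23 ⇒ 0xcc7f6c2d ⇒ big cc 7f 6c 2d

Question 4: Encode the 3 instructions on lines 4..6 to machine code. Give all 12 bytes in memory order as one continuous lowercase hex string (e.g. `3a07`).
4. bz fields op=0x1e:5|imm=-4:27 → word f7fffffch → f7 ff ff fc
5. inv fields op=0xf:5|rd=0:4|pad=0:23 → word 78000000h → 78 00 00 00
6. bor fields op=0xa:5|rd=10:4|rs=9:4|pad=0:19 → word 55480000h → 55 48 00 00

f7fffffc7800000055480000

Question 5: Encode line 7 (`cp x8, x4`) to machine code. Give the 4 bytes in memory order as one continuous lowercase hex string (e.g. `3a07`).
7. cp fields op=0x1c:5|rd=4:4|rs=8:4|pad=0:19 → word e2400000h → e2 40 00 00

e2400000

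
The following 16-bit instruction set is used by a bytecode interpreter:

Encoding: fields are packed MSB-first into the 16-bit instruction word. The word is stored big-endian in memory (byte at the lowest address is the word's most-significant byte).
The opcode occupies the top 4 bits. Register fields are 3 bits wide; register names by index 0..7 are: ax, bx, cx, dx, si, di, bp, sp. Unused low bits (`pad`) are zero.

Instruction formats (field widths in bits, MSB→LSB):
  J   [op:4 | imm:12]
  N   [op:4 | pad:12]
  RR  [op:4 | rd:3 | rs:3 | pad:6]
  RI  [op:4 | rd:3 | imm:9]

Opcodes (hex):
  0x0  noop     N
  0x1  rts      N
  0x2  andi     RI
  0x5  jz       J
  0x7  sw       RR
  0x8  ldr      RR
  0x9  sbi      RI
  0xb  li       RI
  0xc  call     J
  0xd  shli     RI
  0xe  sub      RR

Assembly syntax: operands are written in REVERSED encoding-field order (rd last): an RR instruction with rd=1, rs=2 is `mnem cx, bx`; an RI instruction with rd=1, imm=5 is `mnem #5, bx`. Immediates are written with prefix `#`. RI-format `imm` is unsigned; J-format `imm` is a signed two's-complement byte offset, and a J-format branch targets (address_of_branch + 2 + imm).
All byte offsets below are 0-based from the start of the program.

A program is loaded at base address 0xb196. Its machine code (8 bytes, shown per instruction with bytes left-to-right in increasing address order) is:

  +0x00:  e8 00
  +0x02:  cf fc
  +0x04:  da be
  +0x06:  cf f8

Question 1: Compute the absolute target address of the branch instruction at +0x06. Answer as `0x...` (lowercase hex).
0xb196

[06] cf f8 → 0xcff8
  top 4b → 0xc → call [J]
  imm: (w>>0)&0xfff=0xff8 (s12→-8) → #-8
  target = base 0xb196 + off 0x06 + 2 + imm -8 = 0xb196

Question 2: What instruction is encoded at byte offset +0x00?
off 0x00: read e8 00 as big → 0xe800
  opcode bits[15:12]=0xe: sub/RR
  rd@[11:9]=0x4 ⇒ si
  rs@[8:6]=0x0 ⇒ ax

sub ax, si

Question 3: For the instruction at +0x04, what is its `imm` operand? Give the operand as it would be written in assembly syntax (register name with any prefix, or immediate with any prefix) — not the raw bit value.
off 0x04: read da be as big → 0xdabe
  opcode bits[15:12]=0xd: shli/RI
  [11:9] rd=5 = di
  [8:0] imm=190 = #190

#190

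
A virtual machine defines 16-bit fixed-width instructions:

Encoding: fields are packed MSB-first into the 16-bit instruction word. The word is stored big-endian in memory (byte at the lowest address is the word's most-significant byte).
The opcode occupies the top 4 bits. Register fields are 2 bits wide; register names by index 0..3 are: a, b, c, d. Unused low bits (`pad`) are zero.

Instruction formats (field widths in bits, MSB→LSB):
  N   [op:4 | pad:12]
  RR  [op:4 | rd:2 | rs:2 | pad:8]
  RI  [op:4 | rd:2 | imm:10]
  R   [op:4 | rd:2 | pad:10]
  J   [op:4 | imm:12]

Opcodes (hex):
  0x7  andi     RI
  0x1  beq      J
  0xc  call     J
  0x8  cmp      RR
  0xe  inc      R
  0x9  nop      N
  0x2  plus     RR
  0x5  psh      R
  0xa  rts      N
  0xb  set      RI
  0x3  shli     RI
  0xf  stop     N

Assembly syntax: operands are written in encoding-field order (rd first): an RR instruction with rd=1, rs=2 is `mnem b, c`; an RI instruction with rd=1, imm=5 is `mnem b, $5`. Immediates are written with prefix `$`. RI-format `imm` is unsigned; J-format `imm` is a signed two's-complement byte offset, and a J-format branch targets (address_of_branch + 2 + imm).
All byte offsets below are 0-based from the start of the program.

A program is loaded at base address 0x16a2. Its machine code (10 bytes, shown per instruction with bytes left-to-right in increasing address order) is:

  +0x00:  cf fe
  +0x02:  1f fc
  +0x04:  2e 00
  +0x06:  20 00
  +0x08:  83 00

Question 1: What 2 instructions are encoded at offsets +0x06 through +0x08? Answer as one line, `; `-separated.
[06] 20 00 → 0x2000
  opcode bits[15:12]=0x2: plus/RR
  [11:10] rd=0 = a
  [9:8] rs=0 = a
[08] 83 00 → 0x8300
  opcode bits[15:12]=0x8: cmp/RR
  [11:10] rd=0 = a
  [9:8] rs=3 = d

plus a, a; cmp a, d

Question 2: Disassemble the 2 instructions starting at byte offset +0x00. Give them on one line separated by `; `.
off 0x00: read cf fe as big → 0xcffe
  opcode bits[15:12]=0xc: call/J
  [11:0] imm=4094 (s12→-2) = $-2
off 0x02: read 1f fc as big → 0x1ffc
  opcode bits[15:12]=0x1: beq/J
  [11:0] imm=4092 (s12→-4) = $-4

call $-2; beq $-4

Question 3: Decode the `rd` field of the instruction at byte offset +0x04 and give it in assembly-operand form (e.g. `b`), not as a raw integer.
d

off 0x04: read 2e 00 as big → 0x2e00
  top 4b → 0x2 → plus [RR]
  rd: (w>>10)&0x3=0x3 → d
  rs: (w>>8)&0x3=0x2 → c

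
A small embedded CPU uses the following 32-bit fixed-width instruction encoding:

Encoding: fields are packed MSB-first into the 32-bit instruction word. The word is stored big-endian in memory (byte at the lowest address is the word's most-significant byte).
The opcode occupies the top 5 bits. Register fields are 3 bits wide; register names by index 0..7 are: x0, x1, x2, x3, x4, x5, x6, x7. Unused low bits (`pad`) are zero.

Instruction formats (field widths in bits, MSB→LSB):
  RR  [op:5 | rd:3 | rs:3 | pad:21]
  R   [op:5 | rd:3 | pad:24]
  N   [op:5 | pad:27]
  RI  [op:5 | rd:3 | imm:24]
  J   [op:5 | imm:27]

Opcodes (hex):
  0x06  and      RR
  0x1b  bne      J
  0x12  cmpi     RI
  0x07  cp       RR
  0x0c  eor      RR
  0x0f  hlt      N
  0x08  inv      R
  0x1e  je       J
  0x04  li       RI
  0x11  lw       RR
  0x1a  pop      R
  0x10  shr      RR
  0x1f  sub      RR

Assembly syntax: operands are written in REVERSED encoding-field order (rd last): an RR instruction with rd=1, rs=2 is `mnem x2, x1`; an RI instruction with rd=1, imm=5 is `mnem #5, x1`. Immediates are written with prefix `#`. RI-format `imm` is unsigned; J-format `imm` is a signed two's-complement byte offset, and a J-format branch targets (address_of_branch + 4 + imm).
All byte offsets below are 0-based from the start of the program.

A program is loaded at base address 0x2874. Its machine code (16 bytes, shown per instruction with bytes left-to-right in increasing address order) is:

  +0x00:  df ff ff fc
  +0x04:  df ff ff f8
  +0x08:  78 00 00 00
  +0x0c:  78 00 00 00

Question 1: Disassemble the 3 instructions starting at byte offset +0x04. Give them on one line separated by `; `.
off 0x04: read df ff ff f8 as big → 0xdffffff8
  top 5b → 0x1b → bne [J]
  [26:0] imm=134217720 (s27→-8) = #-8
off 0x08: read 78 00 00 00 as big → 0x78000000
  top 5b → 0xf → hlt [N]
off 0x0c: read 78 00 00 00 as big → 0x78000000
  top 5b → 0xf → hlt [N]

bne #-8; hlt; hlt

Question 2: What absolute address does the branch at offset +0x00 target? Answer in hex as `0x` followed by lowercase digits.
0x2874

@+00  big-endian(df ff ff fc) = 0xdffffffc
  opcode bits[31:27]=0x1b: bne/J
  imm@[26:0]=0x7fffffc (s27→-4) ⇒ #-4
  target = base 0x2874 + off 0x00 + 4 + imm -4 = 0x2874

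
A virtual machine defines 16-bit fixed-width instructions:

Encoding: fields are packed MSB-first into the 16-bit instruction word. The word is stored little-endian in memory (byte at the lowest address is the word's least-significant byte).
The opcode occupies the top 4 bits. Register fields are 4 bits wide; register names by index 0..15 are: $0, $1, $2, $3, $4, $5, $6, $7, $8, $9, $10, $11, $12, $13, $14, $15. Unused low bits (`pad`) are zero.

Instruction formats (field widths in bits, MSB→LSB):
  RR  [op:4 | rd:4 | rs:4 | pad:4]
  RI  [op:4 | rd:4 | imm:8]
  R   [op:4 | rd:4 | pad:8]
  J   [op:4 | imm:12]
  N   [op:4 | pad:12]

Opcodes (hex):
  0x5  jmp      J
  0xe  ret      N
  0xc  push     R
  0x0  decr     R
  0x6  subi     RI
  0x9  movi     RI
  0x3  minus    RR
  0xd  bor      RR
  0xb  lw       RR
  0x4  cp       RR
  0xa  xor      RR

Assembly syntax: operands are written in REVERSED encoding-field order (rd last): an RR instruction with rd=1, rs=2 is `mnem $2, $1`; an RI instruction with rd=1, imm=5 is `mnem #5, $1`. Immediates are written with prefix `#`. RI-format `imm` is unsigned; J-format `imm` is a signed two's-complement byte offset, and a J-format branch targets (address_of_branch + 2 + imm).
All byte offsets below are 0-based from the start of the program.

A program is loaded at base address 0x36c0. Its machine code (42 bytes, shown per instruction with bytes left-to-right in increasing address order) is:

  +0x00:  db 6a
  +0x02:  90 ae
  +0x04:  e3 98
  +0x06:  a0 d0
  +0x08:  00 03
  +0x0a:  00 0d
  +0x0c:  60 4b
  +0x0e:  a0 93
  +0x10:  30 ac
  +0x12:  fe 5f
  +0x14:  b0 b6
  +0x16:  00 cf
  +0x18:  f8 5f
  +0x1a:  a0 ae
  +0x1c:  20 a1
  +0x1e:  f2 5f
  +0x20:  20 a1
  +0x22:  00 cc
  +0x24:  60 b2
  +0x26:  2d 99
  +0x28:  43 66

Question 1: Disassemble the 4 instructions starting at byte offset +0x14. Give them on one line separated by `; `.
off 0x14: read b0 b6 as little → 0xb6b0
  top 4b → 0xb → lw [RR]
  rd@[11:8]=0x6 ⇒ $6
  rs@[7:4]=0xb ⇒ $11
off 0x16: read 00 cf as little → 0xcf00
  top 4b → 0xc → push [R]
  rd@[11:8]=0xf ⇒ $15
off 0x18: read f8 5f as little → 0x5ff8
  top 4b → 0x5 → jmp [J]
  imm@[11:0]=0xff8 (s12→-8) ⇒ #-8
off 0x1a: read a0 ae as little → 0xaea0
  top 4b → 0xa → xor [RR]
  rd@[11:8]=0xe ⇒ $14
  rs@[7:4]=0xa ⇒ $10

lw $11, $6; push $15; jmp #-8; xor $10, $14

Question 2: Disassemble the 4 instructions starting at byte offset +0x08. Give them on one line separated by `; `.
decr $3; decr $13; cp $6, $11; movi #160, $3

@+08  little-endian(00 03) = 0x0300
  op=0x0300>>12=0x0 ⇒ decr (R)
  [11:8] rd=3 = $3
@+0a  little-endian(00 0d) = 0x0d00
  op=0x0d00>>12=0x0 ⇒ decr (R)
  [11:8] rd=13 = $13
@+0c  little-endian(60 4b) = 0x4b60
  op=0x4b60>>12=0x4 ⇒ cp (RR)
  [11:8] rd=11 = $11
  [7:4] rs=6 = $6
@+0e  little-endian(a0 93) = 0x93a0
  op=0x93a0>>12=0x9 ⇒ movi (RI)
  [11:8] rd=3 = $3
  [7:0] imm=160 = #160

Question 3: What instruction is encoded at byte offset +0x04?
@+04  little-endian(e3 98) = 0x98e3
  top 4b → 0x9 → movi [RI]
  [11:8] rd=8 = $8
  [7:0] imm=227 = #227

movi #227, $8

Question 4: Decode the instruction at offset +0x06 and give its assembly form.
bor $10, $0

off 0x06: read a0 d0 as little → 0xd0a0
  top 4b → 0xd → bor [RR]
  [11:8] rd=0 = $0
  [7:4] rs=10 = $10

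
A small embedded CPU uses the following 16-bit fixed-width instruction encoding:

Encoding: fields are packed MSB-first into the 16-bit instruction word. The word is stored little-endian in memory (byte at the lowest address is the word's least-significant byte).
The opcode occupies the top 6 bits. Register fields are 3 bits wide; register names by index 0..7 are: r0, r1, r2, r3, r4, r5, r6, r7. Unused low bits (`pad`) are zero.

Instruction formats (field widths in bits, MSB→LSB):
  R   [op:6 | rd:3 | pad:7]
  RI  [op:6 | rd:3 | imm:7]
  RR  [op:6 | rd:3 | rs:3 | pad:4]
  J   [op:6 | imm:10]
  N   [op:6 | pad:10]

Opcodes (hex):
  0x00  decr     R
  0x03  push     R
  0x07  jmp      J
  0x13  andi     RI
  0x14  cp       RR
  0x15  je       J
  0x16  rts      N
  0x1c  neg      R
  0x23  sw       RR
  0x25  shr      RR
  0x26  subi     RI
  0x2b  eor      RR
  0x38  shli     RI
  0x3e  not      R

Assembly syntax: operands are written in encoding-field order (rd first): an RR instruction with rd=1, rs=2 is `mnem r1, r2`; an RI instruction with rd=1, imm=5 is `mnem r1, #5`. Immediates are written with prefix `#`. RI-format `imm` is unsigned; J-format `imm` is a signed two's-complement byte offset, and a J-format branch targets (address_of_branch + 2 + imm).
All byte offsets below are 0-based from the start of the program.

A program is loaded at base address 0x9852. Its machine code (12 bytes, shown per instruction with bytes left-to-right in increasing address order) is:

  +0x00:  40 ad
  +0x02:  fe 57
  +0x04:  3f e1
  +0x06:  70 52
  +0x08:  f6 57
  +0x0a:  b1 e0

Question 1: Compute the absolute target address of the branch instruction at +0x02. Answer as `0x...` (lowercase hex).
@+02  little-endian(fe 57) = 0x57fe
  op=0x57fe>>10=0x15 ⇒ je (J)
  [9:0] imm=1022 (s10→-2) = #-2
  target = base 0x9852 + off 0x02 + 2 + imm -2 = 0x9854

0x9854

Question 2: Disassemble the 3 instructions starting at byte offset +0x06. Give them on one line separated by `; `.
cp r4, r7; je #-10; shli r1, #49

[06] 70 52 → 0x5270
  op=0x5270>>10=0x14 ⇒ cp (RR)
  rd@[9:7]=0x4 ⇒ r4
  rs@[6:4]=0x7 ⇒ r7
[08] f6 57 → 0x57f6
  op=0x57f6>>10=0x15 ⇒ je (J)
  imm@[9:0]=0x3f6 (s10→-10) ⇒ #-10
[0a] b1 e0 → 0xe0b1
  op=0xe0b1>>10=0x38 ⇒ shli (RI)
  rd@[9:7]=0x1 ⇒ r1
  imm@[6:0]=0x31 ⇒ #49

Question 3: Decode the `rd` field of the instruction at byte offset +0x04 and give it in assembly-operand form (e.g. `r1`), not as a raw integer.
@+04  little-endian(3f e1) = 0xe13f
  opcode bits[15:10]=0x38: shli/RI
  [9:7] rd=2 = r2
  [6:0] imm=63 = #63

r2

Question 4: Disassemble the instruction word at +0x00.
eor r2, r4

+0x00: 40 ad ⇒ word 0xad40 (little)
  top 6b → 0x2b → eor [RR]
  rd@[9:7]=0x2 ⇒ r2
  rs@[6:4]=0x4 ⇒ r4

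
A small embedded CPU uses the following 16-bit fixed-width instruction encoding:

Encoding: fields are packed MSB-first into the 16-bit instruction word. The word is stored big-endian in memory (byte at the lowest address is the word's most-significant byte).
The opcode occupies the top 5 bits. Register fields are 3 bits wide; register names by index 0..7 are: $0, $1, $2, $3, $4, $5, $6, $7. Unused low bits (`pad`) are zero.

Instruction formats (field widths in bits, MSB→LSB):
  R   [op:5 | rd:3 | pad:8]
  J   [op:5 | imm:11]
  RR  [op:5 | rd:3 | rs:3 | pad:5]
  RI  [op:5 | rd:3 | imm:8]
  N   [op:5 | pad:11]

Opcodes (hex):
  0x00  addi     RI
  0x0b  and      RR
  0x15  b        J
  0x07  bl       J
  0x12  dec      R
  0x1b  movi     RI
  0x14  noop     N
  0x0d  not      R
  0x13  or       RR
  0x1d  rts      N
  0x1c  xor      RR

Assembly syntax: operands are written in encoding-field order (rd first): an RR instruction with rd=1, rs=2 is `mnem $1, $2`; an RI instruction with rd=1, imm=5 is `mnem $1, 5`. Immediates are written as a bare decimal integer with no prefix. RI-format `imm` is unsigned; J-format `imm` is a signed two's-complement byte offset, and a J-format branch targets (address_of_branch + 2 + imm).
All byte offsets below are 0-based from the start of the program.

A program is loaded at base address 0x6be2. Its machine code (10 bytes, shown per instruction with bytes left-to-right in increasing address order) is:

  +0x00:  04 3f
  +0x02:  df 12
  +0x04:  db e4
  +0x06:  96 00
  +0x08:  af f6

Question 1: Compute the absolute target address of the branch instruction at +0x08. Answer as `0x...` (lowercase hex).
@+08  big-endian(af f6) = 0xaff6
  top 5b → 0x15 → b [J]
  imm: (w>>0)&0x7ff=0x7f6 (s11→-10) → -10
  target = base 0x6be2 + off 0x08 + 2 + imm -10 = 0x6be2

0x6be2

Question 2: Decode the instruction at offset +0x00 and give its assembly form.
+0x00: 04 3f ⇒ word 0x043f (big)
  top 5b → 0x0 → addi [RI]
  rd: (w>>8)&0x7=0x4 → $4
  imm: (w>>0)&0xff=0x3f → 63

addi $4, 63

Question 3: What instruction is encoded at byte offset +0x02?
+0x02: df 12 ⇒ word 0xdf12 (big)
  top 5b → 0x1b → movi [RI]
  rd@[10:8]=0x7 ⇒ $7
  imm@[7:0]=0x12 ⇒ 18

movi $7, 18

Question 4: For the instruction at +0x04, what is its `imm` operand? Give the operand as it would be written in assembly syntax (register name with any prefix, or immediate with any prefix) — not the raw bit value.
+0x04: db e4 ⇒ word 0xdbe4 (big)
  top 5b → 0x1b → movi [RI]
  rd@[10:8]=0x3 ⇒ $3
  imm@[7:0]=0xe4 ⇒ 228

228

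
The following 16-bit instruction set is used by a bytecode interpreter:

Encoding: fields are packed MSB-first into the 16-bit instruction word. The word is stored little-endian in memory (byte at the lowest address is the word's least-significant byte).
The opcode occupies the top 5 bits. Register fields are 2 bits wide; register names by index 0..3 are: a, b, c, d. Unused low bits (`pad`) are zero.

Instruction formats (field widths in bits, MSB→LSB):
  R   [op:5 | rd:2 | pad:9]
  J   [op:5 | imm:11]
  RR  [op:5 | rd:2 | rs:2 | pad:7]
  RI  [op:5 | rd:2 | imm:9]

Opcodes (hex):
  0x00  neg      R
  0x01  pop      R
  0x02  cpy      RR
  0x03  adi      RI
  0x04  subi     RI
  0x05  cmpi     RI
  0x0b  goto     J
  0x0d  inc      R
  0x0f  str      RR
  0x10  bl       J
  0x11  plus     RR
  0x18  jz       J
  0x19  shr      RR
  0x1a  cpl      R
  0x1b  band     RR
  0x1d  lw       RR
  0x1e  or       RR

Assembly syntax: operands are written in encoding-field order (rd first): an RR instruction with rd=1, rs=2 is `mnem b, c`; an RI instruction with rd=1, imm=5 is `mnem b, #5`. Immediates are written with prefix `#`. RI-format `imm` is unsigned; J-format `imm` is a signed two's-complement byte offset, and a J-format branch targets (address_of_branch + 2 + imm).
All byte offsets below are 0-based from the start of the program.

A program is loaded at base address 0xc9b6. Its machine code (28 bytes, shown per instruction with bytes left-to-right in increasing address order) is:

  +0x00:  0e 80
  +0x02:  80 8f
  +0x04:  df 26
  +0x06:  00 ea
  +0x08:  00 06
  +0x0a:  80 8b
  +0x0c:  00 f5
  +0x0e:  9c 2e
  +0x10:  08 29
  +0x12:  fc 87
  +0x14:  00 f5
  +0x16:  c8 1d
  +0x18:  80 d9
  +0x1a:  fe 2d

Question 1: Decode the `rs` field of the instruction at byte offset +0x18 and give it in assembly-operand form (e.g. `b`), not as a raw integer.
d

@+18  little-endian(80 d9) = 0xd980
  op=0xd980>>11=0x1b ⇒ band (RR)
  rd@[10:9]=0x0 ⇒ a
  rs@[8:7]=0x3 ⇒ d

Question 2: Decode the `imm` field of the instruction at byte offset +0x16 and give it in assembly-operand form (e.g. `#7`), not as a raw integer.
off 0x16: read c8 1d as little → 0x1dc8
  op=0x1dc8>>11=0x3 ⇒ adi (RI)
  [10:9] rd=2 = c
  [8:0] imm=456 = #456

#456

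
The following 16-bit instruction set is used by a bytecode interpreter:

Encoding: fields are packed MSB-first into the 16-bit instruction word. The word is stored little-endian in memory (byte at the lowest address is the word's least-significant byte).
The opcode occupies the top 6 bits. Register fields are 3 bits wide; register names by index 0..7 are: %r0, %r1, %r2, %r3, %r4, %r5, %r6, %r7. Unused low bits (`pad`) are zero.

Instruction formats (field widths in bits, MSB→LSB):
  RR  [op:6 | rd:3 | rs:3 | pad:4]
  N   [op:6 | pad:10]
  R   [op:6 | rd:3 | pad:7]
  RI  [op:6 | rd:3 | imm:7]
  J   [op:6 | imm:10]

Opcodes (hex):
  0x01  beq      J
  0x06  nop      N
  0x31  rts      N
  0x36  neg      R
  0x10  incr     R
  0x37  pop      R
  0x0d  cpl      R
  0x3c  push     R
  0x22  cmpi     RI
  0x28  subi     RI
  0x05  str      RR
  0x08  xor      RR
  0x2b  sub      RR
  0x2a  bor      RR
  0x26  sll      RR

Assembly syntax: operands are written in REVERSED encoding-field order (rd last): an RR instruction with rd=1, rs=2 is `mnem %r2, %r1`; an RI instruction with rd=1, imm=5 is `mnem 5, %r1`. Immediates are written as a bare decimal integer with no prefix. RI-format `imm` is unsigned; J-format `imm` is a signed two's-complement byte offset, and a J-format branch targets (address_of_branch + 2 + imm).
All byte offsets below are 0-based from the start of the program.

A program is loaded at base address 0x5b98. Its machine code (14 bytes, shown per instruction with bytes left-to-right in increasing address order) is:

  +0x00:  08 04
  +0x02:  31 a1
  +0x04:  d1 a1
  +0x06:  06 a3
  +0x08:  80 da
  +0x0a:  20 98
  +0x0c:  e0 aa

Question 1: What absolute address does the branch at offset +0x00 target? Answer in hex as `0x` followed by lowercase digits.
0x5ba2

@+00  little-endian(08 04) = 0x0408
  opcode bits[15:10]=0x1: beq/J
  [9:0] imm=8 = 8
  target = base 0x5b98 + off 0x00 + 2 + imm 8 = 0x5ba2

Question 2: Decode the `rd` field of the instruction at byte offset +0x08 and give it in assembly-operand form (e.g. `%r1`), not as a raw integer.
%r5

@+08  little-endian(80 da) = 0xda80
  top 6b → 0x36 → neg [R]
  rd: (w>>7)&0x7=0x5 → %r5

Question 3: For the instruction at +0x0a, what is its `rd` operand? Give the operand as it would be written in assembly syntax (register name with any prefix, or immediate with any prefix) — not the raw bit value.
%r0

off 0x0a: read 20 98 as little → 0x9820
  op=0x9820>>10=0x26 ⇒ sll (RR)
  [9:7] rd=0 = %r0
  [6:4] rs=2 = %r2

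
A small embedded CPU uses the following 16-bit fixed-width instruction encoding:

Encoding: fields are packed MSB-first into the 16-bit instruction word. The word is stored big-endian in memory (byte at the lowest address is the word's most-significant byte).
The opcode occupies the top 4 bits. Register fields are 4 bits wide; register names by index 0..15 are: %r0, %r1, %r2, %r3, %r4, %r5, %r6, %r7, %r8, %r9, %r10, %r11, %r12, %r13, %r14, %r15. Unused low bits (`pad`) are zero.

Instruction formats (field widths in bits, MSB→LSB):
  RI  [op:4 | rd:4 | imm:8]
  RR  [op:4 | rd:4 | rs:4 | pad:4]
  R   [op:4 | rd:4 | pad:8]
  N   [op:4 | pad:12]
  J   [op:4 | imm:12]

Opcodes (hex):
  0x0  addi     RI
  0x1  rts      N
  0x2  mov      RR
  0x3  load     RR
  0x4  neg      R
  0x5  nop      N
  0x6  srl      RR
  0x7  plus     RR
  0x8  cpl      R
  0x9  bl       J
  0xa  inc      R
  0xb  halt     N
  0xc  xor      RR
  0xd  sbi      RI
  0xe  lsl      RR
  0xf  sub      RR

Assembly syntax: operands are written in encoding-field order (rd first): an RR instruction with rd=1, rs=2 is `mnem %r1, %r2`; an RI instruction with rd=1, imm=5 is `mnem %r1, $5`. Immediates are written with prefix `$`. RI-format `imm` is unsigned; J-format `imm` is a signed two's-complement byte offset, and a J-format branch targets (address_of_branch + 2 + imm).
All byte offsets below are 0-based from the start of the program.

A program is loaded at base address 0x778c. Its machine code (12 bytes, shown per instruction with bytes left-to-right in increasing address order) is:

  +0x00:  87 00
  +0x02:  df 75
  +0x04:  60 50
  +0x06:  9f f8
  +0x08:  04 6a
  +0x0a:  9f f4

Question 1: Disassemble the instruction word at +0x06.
bl $-8

[06] 9f f8 → 0x9ff8
  opcode bits[15:12]=0x9: bl/J
  imm: (w>>0)&0xfff=0xff8 (s12→-8) → $-8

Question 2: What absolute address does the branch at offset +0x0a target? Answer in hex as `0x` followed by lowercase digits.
[0a] 9f f4 → 0x9ff4
  opcode bits[15:12]=0x9: bl/J
  [11:0] imm=4084 (s12→-12) = $-12
  target = base 0x778c + off 0x0a + 2 + imm -12 = 0x778c

0x778c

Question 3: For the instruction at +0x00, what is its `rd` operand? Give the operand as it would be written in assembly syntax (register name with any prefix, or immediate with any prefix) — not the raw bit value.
%r7

@+00  big-endian(87 00) = 0x8700
  opcode bits[15:12]=0x8: cpl/R
  [11:8] rd=7 = %r7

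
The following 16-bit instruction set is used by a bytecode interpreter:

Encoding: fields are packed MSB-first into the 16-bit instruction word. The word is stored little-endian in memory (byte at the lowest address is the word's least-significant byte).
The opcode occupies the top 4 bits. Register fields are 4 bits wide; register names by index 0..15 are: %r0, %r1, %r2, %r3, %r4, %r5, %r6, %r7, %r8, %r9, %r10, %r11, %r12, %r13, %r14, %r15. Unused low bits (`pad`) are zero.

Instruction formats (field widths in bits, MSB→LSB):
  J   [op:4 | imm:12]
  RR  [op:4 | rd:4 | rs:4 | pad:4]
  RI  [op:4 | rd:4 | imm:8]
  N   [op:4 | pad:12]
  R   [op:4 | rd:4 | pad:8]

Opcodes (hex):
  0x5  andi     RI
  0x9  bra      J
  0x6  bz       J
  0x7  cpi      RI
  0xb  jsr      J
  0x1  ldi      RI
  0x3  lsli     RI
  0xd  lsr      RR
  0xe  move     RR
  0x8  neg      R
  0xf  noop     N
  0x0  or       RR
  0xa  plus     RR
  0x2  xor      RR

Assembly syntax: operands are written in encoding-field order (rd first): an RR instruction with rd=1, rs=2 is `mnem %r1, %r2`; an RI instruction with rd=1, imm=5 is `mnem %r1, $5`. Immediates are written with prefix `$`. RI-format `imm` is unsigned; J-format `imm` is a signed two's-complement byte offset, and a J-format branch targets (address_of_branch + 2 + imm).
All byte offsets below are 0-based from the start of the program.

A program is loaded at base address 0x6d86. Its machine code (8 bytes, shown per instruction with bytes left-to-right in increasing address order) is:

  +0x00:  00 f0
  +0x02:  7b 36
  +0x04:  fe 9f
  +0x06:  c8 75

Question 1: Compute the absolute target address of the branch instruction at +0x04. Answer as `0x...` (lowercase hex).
0x6d8a

+0x04: fe 9f ⇒ word 0x9ffe (little)
  top 4b → 0x9 → bra [J]
  [11:0] imm=4094 (s12→-2) = $-2
  target = base 0x6d86 + off 0x04 + 2 + imm -2 = 0x6d8a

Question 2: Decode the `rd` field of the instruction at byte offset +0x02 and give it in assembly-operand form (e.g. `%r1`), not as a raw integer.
off 0x02: read 7b 36 as little → 0x367b
  top 4b → 0x3 → lsli [RI]
  rd: (w>>8)&0xf=0x6 → %r6
  imm: (w>>0)&0xff=0x7b → $123

%r6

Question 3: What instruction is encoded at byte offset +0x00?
noop

[00] 00 f0 → 0xf000
  op=0xf000>>12=0xf ⇒ noop (N)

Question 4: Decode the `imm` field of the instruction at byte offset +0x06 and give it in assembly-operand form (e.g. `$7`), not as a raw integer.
off 0x06: read c8 75 as little → 0x75c8
  opcode bits[15:12]=0x7: cpi/RI
  rd@[11:8]=0x5 ⇒ %r5
  imm@[7:0]=0xc8 ⇒ $200

$200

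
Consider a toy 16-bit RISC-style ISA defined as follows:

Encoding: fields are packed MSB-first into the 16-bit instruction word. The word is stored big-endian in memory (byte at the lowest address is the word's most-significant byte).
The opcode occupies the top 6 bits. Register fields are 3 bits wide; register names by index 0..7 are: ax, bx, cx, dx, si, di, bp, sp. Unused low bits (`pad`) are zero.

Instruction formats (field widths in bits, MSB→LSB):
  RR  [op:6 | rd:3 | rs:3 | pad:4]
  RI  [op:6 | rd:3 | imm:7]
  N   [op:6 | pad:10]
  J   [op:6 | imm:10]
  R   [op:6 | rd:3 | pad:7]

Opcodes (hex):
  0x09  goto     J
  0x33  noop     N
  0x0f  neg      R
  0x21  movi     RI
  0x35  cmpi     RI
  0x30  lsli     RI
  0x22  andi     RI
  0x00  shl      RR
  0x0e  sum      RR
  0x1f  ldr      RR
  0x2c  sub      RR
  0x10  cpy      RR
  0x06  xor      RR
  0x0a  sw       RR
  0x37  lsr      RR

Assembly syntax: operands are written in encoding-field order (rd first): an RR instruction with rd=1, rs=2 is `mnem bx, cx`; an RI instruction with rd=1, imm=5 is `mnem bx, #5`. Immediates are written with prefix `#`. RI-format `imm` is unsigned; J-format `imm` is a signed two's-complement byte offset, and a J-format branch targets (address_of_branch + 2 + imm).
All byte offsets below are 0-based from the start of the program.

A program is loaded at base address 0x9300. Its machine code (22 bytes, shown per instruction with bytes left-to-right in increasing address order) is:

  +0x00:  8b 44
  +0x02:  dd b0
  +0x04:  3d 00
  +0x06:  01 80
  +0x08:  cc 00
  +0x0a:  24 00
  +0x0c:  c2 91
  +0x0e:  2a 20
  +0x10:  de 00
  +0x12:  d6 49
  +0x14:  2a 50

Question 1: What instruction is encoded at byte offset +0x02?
lsr dx, dx

+0x02: dd b0 ⇒ word 0xddb0 (big)
  top 6b → 0x37 → lsr [RR]
  rd@[9:7]=0x3 ⇒ dx
  rs@[6:4]=0x3 ⇒ dx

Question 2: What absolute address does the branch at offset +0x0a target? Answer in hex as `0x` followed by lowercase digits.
[0a] 24 00 → 0x2400
  top 6b → 0x9 → goto [J]
  imm@[9:0]=0x0 ⇒ #0
  target = base 0x9300 + off 0x0a + 2 + imm 0 = 0x930c

0x930c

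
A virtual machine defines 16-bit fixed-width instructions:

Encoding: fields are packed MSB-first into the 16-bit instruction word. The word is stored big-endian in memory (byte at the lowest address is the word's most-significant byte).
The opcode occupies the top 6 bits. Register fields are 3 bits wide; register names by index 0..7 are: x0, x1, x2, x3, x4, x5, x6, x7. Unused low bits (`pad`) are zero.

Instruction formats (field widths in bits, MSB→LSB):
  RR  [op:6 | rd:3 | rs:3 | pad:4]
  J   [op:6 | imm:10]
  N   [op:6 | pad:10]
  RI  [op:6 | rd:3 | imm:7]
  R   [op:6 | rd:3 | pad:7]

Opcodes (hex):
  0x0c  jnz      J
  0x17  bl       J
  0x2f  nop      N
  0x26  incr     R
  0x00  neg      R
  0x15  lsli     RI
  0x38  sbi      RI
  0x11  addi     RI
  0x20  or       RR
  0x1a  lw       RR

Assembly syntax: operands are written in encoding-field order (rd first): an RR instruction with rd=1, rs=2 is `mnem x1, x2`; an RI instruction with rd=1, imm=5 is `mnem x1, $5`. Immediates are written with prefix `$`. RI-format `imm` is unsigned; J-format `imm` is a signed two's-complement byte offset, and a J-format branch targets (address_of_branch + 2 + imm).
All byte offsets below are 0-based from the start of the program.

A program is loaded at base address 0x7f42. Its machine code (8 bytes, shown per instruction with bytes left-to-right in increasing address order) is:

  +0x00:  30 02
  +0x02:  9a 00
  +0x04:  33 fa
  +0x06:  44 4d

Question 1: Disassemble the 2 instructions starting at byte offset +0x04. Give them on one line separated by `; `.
jnz $-6; addi x0, $77

@+04  big-endian(33 fa) = 0x33fa
  opcode bits[15:10]=0xc: jnz/J
  imm: (w>>0)&0x3ff=0x3fa (s10→-6) → $-6
@+06  big-endian(44 4d) = 0x444d
  opcode bits[15:10]=0x11: addi/RI
  rd: (w>>7)&0x7=0x0 → x0
  imm: (w>>0)&0x7f=0x4d → $77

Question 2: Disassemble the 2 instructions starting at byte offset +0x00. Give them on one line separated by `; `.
@+00  big-endian(30 02) = 0x3002
  opcode bits[15:10]=0xc: jnz/J
  imm@[9:0]=0x2 ⇒ $2
@+02  big-endian(9a 00) = 0x9a00
  opcode bits[15:10]=0x26: incr/R
  rd@[9:7]=0x4 ⇒ x4

jnz $2; incr x4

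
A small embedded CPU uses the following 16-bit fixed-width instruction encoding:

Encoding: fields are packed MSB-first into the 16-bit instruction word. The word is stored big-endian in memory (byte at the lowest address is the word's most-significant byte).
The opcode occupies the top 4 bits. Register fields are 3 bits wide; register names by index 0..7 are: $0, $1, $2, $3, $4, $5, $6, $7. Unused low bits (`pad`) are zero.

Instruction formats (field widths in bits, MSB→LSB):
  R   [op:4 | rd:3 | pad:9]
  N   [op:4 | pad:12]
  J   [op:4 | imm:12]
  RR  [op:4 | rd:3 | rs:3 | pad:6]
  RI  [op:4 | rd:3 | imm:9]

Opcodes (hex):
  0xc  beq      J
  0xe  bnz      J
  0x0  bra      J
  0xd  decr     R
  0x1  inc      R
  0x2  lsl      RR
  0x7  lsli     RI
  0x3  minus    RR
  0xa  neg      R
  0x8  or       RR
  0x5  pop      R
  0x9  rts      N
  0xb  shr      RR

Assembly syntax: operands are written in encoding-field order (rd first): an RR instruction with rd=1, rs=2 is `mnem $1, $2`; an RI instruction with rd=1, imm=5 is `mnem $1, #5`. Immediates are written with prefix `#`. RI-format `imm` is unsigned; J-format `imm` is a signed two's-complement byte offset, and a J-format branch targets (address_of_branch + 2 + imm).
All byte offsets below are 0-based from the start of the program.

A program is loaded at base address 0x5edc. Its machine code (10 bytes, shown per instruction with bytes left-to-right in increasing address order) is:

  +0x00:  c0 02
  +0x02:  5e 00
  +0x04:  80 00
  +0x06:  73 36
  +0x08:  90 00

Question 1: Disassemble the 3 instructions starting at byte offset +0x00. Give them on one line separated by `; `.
beq #2; pop $7; or $0, $0

@+00  big-endian(c0 02) = 0xc002
  op=0xc002>>12=0xc ⇒ beq (J)
  imm@[11:0]=0x2 ⇒ #2
@+02  big-endian(5e 00) = 0x5e00
  op=0x5e00>>12=0x5 ⇒ pop (R)
  rd@[11:9]=0x7 ⇒ $7
@+04  big-endian(80 00) = 0x8000
  op=0x8000>>12=0x8 ⇒ or (RR)
  rd@[11:9]=0x0 ⇒ $0
  rs@[8:6]=0x0 ⇒ $0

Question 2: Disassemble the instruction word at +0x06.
lsli $1, #310

[06] 73 36 → 0x7336
  top 4b → 0x7 → lsli [RI]
  rd: (w>>9)&0x7=0x1 → $1
  imm: (w>>0)&0x1ff=0x136 → #310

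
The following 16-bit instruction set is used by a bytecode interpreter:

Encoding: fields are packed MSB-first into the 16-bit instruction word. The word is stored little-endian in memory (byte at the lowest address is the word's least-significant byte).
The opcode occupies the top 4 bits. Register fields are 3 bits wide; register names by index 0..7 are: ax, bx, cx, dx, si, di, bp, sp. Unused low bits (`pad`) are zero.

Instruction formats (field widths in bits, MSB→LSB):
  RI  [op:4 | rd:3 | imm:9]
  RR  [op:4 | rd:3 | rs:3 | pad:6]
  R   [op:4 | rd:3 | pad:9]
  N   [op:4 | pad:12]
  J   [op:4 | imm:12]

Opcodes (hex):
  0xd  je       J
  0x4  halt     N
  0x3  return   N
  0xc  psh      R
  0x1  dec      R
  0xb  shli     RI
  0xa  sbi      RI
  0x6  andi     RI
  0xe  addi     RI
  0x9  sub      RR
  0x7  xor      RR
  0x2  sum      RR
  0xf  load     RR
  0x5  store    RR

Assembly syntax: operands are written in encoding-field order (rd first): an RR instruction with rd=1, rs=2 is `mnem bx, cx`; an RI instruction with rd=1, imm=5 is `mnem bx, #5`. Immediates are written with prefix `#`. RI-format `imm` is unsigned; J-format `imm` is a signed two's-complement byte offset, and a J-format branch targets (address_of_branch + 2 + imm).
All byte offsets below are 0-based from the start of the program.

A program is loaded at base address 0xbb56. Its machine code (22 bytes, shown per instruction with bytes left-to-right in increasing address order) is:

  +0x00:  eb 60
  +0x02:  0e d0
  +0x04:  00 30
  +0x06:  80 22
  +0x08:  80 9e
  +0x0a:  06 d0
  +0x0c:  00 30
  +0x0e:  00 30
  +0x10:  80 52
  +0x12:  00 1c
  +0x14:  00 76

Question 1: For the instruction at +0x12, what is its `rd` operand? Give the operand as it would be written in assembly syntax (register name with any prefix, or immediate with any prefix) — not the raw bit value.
@+12  little-endian(00 1c) = 0x1c00
  top 4b → 0x1 → dec [R]
  rd@[11:9]=0x6 ⇒ bp

bp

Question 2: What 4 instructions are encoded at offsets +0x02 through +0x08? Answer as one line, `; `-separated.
je #14; return; sum bx, cx; sub sp, cx

@+02  little-endian(0e d0) = 0xd00e
  top 4b → 0xd → je [J]
  imm@[11:0]=0xe ⇒ #14
@+04  little-endian(00 30) = 0x3000
  top 4b → 0x3 → return [N]
@+06  little-endian(80 22) = 0x2280
  top 4b → 0x2 → sum [RR]
  rd@[11:9]=0x1 ⇒ bx
  rs@[8:6]=0x2 ⇒ cx
@+08  little-endian(80 9e) = 0x9e80
  top 4b → 0x9 → sub [RR]
  rd@[11:9]=0x7 ⇒ sp
  rs@[8:6]=0x2 ⇒ cx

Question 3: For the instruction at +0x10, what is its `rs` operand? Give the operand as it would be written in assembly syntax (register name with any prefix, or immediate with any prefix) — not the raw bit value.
[10] 80 52 → 0x5280
  top 4b → 0x5 → store [RR]
  rd: (w>>9)&0x7=0x1 → bx
  rs: (w>>6)&0x7=0x2 → cx

cx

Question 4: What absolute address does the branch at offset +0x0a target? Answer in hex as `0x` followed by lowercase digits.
off 0x0a: read 06 d0 as little → 0xd006
  opcode bits[15:12]=0xd: je/J
  imm: (w>>0)&0xfff=0x6 → #6
  target = base 0xbb56 + off 0x0a + 2 + imm 6 = 0xbb68

0xbb68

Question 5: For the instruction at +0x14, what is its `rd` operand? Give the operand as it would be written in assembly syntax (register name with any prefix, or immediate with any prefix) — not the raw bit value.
dx

[14] 00 76 → 0x7600
  op=0x7600>>12=0x7 ⇒ xor (RR)
  [11:9] rd=3 = dx
  [8:6] rs=0 = ax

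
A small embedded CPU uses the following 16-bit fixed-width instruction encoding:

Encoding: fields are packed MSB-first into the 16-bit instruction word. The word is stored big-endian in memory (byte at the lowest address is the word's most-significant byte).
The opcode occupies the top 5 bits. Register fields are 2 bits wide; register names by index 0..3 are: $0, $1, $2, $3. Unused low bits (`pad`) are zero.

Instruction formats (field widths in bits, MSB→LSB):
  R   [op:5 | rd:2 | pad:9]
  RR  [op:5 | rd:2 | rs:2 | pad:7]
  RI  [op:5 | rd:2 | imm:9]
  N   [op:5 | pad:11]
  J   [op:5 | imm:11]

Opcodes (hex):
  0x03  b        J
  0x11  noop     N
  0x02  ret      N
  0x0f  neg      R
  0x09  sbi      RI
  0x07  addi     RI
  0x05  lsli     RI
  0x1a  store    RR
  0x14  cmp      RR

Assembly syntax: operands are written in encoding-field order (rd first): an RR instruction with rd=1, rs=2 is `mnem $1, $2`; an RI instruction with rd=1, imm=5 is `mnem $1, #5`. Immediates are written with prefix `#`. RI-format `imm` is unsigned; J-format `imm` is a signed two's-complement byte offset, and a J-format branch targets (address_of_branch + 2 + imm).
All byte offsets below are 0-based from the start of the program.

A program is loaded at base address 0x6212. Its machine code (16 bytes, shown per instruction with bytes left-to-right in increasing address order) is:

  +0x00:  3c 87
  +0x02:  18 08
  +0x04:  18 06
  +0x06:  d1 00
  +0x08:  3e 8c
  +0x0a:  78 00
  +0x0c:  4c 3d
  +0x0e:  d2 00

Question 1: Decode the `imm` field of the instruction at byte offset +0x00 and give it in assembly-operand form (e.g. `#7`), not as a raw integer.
#135

+0x00: 3c 87 ⇒ word 0x3c87 (big)
  op=0x3c87>>11=0x7 ⇒ addi (RI)
  rd: (w>>9)&0x3=0x2 → $2
  imm: (w>>0)&0x1ff=0x87 → #135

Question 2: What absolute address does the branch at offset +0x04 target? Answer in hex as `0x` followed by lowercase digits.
0x621e

[04] 18 06 → 0x1806
  op=0x1806>>11=0x3 ⇒ b (J)
  [10:0] imm=6 = #6
  target = base 0x6212 + off 0x04 + 2 + imm 6 = 0x621e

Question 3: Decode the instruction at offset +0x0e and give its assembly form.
[0e] d2 00 → 0xd200
  op=0xd200>>11=0x1a ⇒ store (RR)
  rd: (w>>9)&0x3=0x1 → $1
  rs: (w>>7)&0x3=0x0 → $0

store $1, $0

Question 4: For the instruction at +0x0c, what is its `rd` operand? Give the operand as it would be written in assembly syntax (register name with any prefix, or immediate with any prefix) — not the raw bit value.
@+0c  big-endian(4c 3d) = 0x4c3d
  top 5b → 0x9 → sbi [RI]
  rd: (w>>9)&0x3=0x2 → $2
  imm: (w>>0)&0x1ff=0x3d → #61

$2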